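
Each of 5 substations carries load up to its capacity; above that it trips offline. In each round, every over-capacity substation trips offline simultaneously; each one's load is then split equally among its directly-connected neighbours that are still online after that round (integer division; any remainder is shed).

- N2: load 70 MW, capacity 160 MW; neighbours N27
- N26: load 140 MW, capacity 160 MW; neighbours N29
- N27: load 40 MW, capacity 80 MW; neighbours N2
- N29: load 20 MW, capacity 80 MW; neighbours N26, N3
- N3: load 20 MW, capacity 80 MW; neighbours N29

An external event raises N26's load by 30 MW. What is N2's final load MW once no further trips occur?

Round 1 — N26 at 170 > 160. N26 trips offline.
  N26 sheds 170 MW to N29: 170 each.
    N29: 20+170 = 190 > 80
Round 2 — N29 trips offline.
  N29 sheds 190 MW to N3: 190 each.
    N3: 20+190 = 210 > 80
Round 3 — N3 trips offline.
  N3 sheds 210 MW: no online neighbours, lost.
No further trips.

70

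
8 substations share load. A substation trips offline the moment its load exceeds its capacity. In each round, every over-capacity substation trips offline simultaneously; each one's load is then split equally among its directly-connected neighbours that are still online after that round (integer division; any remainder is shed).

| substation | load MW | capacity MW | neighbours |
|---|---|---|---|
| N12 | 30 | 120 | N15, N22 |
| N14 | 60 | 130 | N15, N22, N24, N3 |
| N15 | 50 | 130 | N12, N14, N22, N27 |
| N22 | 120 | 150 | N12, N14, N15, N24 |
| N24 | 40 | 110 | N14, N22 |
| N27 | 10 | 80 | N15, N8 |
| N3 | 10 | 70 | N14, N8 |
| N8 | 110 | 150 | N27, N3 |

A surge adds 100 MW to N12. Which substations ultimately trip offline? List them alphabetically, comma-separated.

Round 1 — N12 at 130 > 120. N12 trips offline.
  N12 sheds 130 MW to N15, N22: 65 each.
    N15: 50+65 = 115 ≤ 130
    N22: 120+65 = 185 > 150
Round 2 — N22 trips offline.
  N22 sheds 185 MW to N14, N15, N24: 61 each (2 lost).
    N14: 60+61 = 121 ≤ 130
    N15: 115+61 = 176 > 130
    N24: 40+61 = 101 ≤ 110
Round 3 — N15 trips offline.
  N15 sheds 176 MW to N14, N27: 88 each.
    N14: 121+88 = 209 > 130
    N27: 10+88 = 98 > 80
Round 4 — N14, N27 trip offline.
  N14 sheds 209 MW to N24, N3: 104 each (1 lost).
    N24: 101+104 = 205 > 110
    N3: 10+104 = 114 > 70
  N27 sheds 98 MW to N8: 98 each.
    N8: 110+98 = 208 > 150
Round 5 — N24, N3, N8 trip offline.
  N24 sheds 205 MW: no online neighbours, lost.
  N3 sheds 114 MW: no online neighbours, lost.
  N8 sheds 208 MW: no online neighbours, lost.
No further trips.

N12, N14, N15, N22, N24, N27, N3, N8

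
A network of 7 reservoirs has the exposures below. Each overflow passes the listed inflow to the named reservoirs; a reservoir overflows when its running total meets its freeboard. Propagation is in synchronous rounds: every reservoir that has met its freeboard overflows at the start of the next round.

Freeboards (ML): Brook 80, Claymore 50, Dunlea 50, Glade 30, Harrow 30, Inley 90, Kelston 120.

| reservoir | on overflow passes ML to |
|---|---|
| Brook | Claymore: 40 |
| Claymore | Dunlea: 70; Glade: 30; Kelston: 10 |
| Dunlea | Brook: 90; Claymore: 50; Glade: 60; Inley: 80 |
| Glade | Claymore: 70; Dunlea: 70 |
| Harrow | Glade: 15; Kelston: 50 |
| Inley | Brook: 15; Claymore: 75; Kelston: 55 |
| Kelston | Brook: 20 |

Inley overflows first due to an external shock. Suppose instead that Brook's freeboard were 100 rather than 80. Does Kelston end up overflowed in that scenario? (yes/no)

With Brook's freeboard at 100:
Round 1 — Inley overflows (initial).
  Brook: +15 → 15 < 100
  Claymore: +75 → 75 ≥ 50
  Kelston: +55 → 55 < 120
Round 2 — Claymore overflows.
  Dunlea: +70 → 70 ≥ 50
  Glade: +30 → 30 ≥ 30
  Kelston: +10 → 65 < 120
Round 3 — Dunlea, Glade overflow.
  Brook: +90 → 105 ≥ 100
Round 4 — Brook overflows.
No further overflows.

no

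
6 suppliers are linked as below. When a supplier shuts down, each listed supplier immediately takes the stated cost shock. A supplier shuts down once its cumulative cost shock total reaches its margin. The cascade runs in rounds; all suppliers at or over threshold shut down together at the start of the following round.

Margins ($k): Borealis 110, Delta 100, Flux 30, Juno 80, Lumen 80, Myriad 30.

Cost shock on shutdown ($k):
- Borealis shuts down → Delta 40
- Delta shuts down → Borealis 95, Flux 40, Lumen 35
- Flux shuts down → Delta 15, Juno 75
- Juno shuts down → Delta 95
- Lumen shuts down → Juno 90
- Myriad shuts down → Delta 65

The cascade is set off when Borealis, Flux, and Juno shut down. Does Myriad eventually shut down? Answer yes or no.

Round 1 — Borealis, Flux, Juno shut down (initial).
  Delta: +40+15+95 → 150 ≥ 100
Round 2 — Delta shuts down.
  Lumen: +35 → 35 < 80
No further shutdowns.

no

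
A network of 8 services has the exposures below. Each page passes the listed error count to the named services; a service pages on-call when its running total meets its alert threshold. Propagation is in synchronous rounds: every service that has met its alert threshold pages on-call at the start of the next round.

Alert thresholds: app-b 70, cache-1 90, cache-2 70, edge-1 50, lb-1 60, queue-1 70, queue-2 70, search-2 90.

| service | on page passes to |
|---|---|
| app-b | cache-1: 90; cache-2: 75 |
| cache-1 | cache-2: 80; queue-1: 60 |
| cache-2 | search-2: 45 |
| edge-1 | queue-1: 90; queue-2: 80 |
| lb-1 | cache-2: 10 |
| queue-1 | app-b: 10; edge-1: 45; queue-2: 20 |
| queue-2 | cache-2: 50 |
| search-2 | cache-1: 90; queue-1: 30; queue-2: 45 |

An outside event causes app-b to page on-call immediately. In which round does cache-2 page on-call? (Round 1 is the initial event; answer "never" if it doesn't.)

Round 1 — app-b pages on-call (initial).
  cache-1: +90 → 90 ≥ 90
  cache-2: +75 → 75 ≥ 70
Round 2 — cache-1, cache-2 page on-call.
  queue-1: +60 → 60 < 70
  search-2: +45 → 45 < 90
No further pages.

2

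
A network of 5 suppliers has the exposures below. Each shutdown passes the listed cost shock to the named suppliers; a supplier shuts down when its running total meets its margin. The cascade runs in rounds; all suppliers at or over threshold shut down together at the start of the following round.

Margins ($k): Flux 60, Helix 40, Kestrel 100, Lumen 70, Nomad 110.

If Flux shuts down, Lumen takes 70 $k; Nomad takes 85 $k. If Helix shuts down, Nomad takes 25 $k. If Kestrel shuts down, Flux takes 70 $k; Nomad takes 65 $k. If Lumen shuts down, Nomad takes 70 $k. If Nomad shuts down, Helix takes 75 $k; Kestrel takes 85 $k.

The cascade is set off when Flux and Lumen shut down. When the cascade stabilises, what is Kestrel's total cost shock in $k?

Round 1 — Flux, Lumen shut down (initial).
  Nomad: +85+70 → 155 ≥ 110
Round 2 — Nomad shuts down.
  Helix: +75 → 75 ≥ 40
  Kestrel: +85 → 85 < 100
Round 3 — Helix shuts down.
No further shutdowns.

85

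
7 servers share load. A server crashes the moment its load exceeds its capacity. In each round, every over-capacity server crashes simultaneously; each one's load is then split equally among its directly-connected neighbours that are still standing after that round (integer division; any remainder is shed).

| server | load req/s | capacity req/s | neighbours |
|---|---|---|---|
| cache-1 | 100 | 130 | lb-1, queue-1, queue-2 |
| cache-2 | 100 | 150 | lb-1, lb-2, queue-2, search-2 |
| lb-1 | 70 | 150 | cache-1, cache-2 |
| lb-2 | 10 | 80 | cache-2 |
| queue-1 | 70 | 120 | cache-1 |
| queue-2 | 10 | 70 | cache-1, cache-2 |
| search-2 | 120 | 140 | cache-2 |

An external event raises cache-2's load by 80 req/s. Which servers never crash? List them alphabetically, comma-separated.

Round 1 — cache-2 at 180 > 150. cache-2 crashes.
  cache-2 sheds 180 req/s to lb-1, lb-2, queue-2, search-2: 45 each.
    lb-1: 70+45 = 115 ≤ 150
    lb-2: 10+45 = 55 ≤ 80
    queue-2: 10+45 = 55 ≤ 70
    search-2: 120+45 = 165 > 140
Round 2 — search-2 crashes.
  search-2 sheds 165 req/s: no online neighbours, lost.
No further crashes.

cache-1, lb-1, lb-2, queue-1, queue-2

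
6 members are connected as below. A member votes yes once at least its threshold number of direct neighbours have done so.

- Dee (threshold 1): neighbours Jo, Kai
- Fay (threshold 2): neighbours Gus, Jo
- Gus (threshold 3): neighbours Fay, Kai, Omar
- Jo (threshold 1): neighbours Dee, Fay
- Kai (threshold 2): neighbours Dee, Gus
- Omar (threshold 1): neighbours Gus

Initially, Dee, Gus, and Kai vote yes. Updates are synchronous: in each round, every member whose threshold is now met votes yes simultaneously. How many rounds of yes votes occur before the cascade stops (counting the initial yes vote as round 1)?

Round 1 — Dee, Gus, Kai vote yes (initial).
Round 2 — checking thresholds:
  Fay: 1 of 2 neighbours < 2, holds.
  Jo: 1 of 2 neighbours ≥ 1, votes yes.
  Omar: 1 of 1 neighbours ≥ 1, votes yes.
Round 3 — checking thresholds:
  Fay: 2 of 2 neighbours ≥ 2, votes yes.
Round 4 — no new yes votes; cascade stops.

3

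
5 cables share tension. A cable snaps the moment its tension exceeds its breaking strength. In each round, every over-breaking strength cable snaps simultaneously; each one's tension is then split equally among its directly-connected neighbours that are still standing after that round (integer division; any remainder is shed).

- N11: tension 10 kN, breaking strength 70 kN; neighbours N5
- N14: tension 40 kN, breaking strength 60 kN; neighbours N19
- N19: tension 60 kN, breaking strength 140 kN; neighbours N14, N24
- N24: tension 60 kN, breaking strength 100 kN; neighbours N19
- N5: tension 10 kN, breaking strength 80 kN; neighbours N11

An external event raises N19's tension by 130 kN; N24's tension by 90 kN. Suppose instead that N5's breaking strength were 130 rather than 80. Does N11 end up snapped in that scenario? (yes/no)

With N5's breaking strength at 130:
Round 1 — N19 at 190 > 140; N24 at 150 > 100. N19, N24 snap.
  N19 sheds 190 kN to N14: 190 each.
    N14: 40+190 = 230 > 60
  N24 sheds 150 kN: no online neighbours, lost.
Round 2 — N14 snaps.
  N14 sheds 230 kN: no online neighbours, lost.
No further breaks.

no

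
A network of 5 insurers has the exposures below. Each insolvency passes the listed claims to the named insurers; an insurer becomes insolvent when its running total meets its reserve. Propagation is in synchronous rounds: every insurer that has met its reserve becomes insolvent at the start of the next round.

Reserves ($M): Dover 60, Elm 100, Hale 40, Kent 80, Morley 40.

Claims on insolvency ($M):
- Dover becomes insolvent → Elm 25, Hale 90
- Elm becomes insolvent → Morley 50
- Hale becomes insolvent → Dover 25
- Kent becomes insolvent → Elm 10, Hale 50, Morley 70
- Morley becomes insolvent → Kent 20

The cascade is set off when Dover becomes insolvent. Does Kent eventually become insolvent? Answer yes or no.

Round 1 — Dover becomes insolvent (initial).
  Elm: +25 → 25 < 100
  Hale: +90 → 90 ≥ 40
Round 2 — Hale becomes insolvent.
No further insolvencies.

no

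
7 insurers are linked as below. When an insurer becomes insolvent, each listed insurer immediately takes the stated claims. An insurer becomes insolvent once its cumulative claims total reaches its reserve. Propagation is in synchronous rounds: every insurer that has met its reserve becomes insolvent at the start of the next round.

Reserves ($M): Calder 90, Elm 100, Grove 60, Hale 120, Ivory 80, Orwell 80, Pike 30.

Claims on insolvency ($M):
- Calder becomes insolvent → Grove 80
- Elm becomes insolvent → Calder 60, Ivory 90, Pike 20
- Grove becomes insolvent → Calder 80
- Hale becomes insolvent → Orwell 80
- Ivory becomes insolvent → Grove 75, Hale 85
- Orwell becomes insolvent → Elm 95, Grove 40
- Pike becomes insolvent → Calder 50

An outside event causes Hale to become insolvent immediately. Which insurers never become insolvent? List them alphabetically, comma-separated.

Calder, Elm, Grove, Ivory, Pike

Round 1 — Hale becomes insolvent (initial).
  Orwell: +80 → 80 ≥ 80
Round 2 — Orwell becomes insolvent.
  Elm: +95 → 95 < 100
  Grove: +40 → 40 < 60
No further insolvencies.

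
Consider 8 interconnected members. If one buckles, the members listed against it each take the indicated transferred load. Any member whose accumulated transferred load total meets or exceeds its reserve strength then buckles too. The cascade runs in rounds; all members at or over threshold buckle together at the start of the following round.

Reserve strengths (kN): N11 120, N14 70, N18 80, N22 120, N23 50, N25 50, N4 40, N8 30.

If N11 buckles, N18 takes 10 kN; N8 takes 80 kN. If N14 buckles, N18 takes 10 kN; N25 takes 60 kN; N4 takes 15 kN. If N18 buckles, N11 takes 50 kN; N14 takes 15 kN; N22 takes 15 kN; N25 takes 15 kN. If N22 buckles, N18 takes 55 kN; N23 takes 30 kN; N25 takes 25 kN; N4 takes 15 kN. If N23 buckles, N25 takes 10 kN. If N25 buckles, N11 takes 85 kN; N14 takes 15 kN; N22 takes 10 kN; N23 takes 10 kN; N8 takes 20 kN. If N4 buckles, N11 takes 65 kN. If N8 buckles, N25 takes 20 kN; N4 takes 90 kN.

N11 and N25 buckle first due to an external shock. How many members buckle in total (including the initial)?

Round 1 — N11, N25 buckle (initial).
  N14: +15 → 15 < 70
  N18: +10 → 10 < 80
  N22: +10 → 10 < 120
  N23: +10 → 10 < 50
  N8: +80+20 → 100 ≥ 30
Round 2 — N8 buckles.
  N4: +90 → 90 ≥ 40
Round 3 — N4 buckles.
No further bucklings.

4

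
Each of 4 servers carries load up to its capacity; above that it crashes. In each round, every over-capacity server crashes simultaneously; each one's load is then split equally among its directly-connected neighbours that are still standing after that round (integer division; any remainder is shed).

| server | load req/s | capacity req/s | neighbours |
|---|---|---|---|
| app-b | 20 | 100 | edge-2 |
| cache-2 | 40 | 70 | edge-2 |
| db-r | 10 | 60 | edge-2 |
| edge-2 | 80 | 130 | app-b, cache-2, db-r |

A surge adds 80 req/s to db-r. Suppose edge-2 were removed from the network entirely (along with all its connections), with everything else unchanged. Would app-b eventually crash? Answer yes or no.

With edge-2 removed:
Round 1 — db-r at 90 > 60. db-r crashes.
  db-r sheds 90 req/s: no online neighbours, lost.
No further crashes.

no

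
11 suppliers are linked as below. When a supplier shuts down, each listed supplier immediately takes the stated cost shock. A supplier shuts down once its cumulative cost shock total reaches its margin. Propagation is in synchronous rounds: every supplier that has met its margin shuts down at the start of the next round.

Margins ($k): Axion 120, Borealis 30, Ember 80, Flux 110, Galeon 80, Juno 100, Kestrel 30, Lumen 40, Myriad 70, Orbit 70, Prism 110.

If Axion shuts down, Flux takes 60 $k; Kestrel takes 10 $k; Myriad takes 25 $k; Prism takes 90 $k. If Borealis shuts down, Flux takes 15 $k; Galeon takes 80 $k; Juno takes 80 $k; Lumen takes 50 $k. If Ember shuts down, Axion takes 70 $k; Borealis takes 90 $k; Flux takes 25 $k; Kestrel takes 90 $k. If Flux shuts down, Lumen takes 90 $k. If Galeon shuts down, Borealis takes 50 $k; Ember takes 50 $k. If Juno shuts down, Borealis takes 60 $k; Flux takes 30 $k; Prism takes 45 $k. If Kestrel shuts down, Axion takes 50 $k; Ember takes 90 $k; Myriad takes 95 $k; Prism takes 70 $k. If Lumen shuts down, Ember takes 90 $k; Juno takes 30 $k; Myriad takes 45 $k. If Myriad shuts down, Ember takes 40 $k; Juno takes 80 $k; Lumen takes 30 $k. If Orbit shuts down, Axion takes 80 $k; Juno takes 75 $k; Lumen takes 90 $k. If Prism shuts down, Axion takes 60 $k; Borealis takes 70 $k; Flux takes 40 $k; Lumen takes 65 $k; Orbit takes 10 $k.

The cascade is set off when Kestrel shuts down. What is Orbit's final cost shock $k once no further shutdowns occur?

Round 1 — Kestrel shuts down (initial).
  Axion: +50 → 50 < 120
  Ember: +90 → 90 ≥ 80
  Myriad: +95 → 95 ≥ 70
  Prism: +70 → 70 < 110
Round 2 — Ember, Myriad shut down.
  Axion: +70 → 120 ≥ 120
  Borealis: +90 → 90 ≥ 30
  Flux: +25 → 25 < 110
  Juno: +80 → 80 < 100
  Lumen: +30 → 30 < 40
Round 3 — Axion, Borealis shut down.
  Flux: +60+15 → 100 < 110
  Galeon: +80 → 80 ≥ 80
  Juno: +80 → 160 ≥ 100
  Lumen: +50 → 80 ≥ 40
  Prism: +90 → 160 ≥ 110
Round 4 — Galeon, Juno, Lumen, Prism shut down.
  Flux: +30+40 → 170 ≥ 110
  Orbit: +10 → 10 < 70
Round 5 — Flux shuts down.
No further shutdowns.

10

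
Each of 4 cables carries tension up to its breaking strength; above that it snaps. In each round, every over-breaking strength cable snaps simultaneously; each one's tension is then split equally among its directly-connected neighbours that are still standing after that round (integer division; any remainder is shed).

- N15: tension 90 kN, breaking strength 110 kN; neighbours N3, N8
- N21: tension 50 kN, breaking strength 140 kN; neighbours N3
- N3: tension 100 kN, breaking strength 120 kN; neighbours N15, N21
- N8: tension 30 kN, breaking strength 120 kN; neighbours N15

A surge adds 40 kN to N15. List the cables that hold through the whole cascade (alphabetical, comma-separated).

Round 1 — N15 at 130 > 110. N15 snaps.
  N15 sheds 130 kN to N3, N8: 65 each.
    N3: 100+65 = 165 > 120
    N8: 30+65 = 95 ≤ 120
Round 2 — N3 snaps.
  N3 sheds 165 kN to N21: 165 each.
    N21: 50+165 = 215 > 140
Round 3 — N21 snaps.
  N21 sheds 215 kN: no online neighbours, lost.
No further breaks.

N8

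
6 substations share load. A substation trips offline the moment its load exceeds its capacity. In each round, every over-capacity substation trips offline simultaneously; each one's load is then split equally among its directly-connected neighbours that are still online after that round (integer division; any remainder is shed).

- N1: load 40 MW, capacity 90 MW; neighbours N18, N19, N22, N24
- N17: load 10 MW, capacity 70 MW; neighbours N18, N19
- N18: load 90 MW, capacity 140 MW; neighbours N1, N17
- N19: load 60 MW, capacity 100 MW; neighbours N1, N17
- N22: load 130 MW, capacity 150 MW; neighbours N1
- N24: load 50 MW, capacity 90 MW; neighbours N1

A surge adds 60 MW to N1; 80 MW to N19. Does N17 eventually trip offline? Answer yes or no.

yes

Round 1 — N1 at 100 > 90; N19 at 140 > 100. N1, N19 trip offline.
  N1 sheds 100 MW to N18, N22, N24: 33 each (1 lost).
    N18: 90+33 = 123 ≤ 140
    N22: 130+33 = 163 > 150
    N24: 50+33 = 83 ≤ 90
  N19 sheds 140 MW to N17: 140 each.
    N17: 10+140 = 150 > 70
Round 2 — N17, N22 trip offline.
  N17 sheds 150 MW to N18: 150 each.
    N18: 123+150 = 273 > 140
  N22 sheds 163 MW: no online neighbours, lost.
Round 3 — N18 trips offline.
  N18 sheds 273 MW: no online neighbours, lost.
No further trips.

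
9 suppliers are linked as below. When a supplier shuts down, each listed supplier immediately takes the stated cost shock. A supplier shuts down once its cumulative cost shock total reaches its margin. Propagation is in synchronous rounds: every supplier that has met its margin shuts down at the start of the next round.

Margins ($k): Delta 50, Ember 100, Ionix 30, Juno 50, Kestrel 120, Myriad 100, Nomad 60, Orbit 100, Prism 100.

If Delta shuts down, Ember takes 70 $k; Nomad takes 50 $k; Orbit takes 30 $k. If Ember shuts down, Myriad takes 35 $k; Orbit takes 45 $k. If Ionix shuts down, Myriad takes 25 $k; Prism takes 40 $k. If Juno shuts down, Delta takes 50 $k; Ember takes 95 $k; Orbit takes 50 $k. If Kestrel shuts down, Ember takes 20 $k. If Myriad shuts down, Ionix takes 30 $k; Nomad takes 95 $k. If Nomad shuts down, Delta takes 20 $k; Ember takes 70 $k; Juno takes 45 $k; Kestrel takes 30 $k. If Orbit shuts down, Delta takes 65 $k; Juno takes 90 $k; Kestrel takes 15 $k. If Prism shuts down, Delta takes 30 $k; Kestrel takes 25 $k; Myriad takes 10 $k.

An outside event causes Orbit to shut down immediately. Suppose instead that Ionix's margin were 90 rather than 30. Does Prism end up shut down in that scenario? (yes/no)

With Ionix's margin at 90:
Round 1 — Orbit shuts down (initial).
  Delta: +65 → 65 ≥ 50
  Juno: +90 → 90 ≥ 50
  Kestrel: +15 → 15 < 120
Round 2 — Delta, Juno shut down.
  Ember: +70+95 → 165 ≥ 100
  Nomad: +50 → 50 < 60
Round 3 — Ember shuts down.
  Myriad: +35 → 35 < 100
No further shutdowns.

no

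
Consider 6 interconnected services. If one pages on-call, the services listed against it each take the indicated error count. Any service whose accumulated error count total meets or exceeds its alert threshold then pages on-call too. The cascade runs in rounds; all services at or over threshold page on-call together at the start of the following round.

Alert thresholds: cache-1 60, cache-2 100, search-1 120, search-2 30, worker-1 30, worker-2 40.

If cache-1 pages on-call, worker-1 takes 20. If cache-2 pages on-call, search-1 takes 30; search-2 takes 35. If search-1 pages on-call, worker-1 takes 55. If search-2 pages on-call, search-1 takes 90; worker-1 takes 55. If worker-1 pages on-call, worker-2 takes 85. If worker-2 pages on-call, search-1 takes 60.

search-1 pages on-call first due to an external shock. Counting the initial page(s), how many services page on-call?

3

Round 1 — search-1 pages on-call (initial).
  worker-1: +55 → 55 ≥ 30
Round 2 — worker-1 pages on-call.
  worker-2: +85 → 85 ≥ 40
Round 3 — worker-2 pages on-call.
No further pages.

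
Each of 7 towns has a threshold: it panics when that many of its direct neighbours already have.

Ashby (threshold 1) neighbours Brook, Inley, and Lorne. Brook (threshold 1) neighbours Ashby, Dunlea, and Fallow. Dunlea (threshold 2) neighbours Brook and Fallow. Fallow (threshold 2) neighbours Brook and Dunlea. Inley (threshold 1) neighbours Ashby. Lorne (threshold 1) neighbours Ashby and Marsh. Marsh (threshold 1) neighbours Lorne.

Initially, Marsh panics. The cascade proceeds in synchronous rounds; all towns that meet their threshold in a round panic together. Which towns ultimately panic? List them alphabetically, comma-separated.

Round 1 — Marsh panics (initial).
Round 2 — checking thresholds:
  Lorne: 1 of 2 neighbours ≥ 1, panics.
Round 3 — checking thresholds:
  Ashby: 1 of 3 neighbours ≥ 1, panics.
Round 4 — checking thresholds:
  Brook: 1 of 3 neighbours ≥ 1, panics.
  Inley: 1 of 1 neighbours ≥ 1, panics.
Round 5 — no new panics; cascade stops.

Ashby, Brook, Inley, Lorne, Marsh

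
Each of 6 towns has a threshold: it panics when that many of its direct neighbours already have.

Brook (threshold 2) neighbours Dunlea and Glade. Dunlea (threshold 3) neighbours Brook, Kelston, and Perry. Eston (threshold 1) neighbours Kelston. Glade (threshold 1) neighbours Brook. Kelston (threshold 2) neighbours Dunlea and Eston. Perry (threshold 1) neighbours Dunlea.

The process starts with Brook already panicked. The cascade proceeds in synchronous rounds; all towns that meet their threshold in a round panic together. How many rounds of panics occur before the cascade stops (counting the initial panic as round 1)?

2

Round 1 — Brook panics (initial).
Round 2 — checking thresholds:
  Dunlea: 1 of 3 neighbours < 3, not yet.
  Glade: 1 of 1 neighbours ≥ 1, panics.
Round 3 — no new panics; cascade stops.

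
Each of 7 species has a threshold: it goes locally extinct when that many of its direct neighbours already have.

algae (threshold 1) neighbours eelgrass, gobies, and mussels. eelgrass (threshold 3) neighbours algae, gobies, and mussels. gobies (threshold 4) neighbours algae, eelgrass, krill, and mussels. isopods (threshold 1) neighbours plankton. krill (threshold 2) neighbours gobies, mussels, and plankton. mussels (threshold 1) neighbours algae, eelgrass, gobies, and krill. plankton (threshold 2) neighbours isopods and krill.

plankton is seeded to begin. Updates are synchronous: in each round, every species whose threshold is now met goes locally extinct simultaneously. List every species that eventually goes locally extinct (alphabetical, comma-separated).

isopods, plankton

Round 1 — plankton goes locally extinct (initial).
Round 2 — checking thresholds:
  isopods: 1 of 1 neighbours ≥ 1, goes locally extinct.
  krill: 1 of 3 neighbours < 2, below threshold.
Round 3 — no new extinctions; cascade stops.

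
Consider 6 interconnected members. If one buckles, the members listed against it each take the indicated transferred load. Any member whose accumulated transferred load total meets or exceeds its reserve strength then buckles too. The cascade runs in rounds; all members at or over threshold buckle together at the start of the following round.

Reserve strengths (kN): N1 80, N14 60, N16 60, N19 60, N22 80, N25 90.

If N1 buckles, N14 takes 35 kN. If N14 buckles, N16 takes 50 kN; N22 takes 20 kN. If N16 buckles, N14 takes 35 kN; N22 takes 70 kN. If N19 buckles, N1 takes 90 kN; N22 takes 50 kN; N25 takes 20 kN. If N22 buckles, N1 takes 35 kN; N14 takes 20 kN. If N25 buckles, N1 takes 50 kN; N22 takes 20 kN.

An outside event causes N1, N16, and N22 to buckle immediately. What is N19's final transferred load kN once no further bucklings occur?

Round 1 — N1, N16, N22 buckle (initial).
  N14: +35+35+20 → 90 ≥ 60
Round 2 — N14 buckles.
No further bucklings.

0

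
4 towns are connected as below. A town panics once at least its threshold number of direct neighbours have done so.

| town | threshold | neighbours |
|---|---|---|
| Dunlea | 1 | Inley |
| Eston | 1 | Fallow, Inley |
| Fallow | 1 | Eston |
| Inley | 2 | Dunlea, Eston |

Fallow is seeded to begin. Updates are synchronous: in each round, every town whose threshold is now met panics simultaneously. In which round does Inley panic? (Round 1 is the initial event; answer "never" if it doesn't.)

Round 1 — Fallow panics (initial).
Round 2 — checking thresholds:
  Eston: 1 of 2 neighbours ≥ 1, panics.
Round 3 — no new panics; cascade stops.

never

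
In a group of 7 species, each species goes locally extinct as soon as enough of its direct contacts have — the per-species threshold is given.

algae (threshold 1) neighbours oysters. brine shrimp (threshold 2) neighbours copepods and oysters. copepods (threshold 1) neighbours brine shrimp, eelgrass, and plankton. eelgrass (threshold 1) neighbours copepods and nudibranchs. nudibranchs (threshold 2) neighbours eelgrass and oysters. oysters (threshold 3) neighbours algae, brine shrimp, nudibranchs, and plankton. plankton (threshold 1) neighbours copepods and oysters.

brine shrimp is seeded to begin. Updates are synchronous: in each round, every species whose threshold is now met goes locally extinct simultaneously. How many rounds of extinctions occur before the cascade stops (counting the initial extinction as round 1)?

Round 1 — brine shrimp goes locally extinct (initial).
Round 2 — checking thresholds:
  copepods: 1 of 3 neighbours ≥ 1, goes locally extinct.
  oysters: 1 of 4 neighbours < 3, not yet.
Round 3 — checking thresholds:
  eelgrass: 1 of 2 neighbours ≥ 1, goes locally extinct.
  oysters: 1 of 4 neighbours < 3, not yet.
  plankton: 1 of 2 neighbours ≥ 1, goes locally extinct.
Round 4 — no new extinctions; cascade stops.

3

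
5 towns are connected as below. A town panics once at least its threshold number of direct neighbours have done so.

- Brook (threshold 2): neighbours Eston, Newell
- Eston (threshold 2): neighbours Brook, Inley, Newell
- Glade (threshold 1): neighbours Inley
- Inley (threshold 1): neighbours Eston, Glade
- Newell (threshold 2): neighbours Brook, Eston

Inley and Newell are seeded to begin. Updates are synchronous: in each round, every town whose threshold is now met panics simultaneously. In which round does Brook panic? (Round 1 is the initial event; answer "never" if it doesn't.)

3

Round 1 — Inley, Newell panic (initial).
Round 2 — checking thresholds:
  Brook: 1 of 2 neighbours < 2, below threshold.
  Eston: 2 of 3 neighbours ≥ 2, panics.
  Glade: 1 of 1 neighbours ≥ 1, panics.
Round 3 — checking thresholds:
  Brook: 2 of 2 neighbours ≥ 2, panics.
Round 4 — no new panics; cascade stops.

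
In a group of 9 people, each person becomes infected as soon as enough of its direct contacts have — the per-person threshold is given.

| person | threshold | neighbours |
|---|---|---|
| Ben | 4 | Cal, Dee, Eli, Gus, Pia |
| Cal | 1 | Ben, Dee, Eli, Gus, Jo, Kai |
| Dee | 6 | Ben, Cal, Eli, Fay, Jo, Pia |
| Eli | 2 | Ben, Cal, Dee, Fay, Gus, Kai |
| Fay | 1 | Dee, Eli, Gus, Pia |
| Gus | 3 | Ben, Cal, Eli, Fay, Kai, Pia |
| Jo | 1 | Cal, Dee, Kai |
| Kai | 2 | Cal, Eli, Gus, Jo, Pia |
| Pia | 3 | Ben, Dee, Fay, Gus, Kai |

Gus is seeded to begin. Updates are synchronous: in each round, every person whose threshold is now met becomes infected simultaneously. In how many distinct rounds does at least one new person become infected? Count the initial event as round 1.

Round 1 — Gus becomes infected (initial).
Round 2 — checking thresholds:
  Ben: 1 of 5 neighbours < 4, not yet.
  Cal: 1 of 6 neighbours ≥ 1, becomes infected.
  Eli: 1 of 6 neighbours < 2, not yet.
  Fay: 1 of 4 neighbours ≥ 1, becomes infected.
  Kai: 1 of 5 neighbours < 2, not yet.
  Pia: 1 of 5 neighbours < 3, not yet.
Round 3 — checking thresholds:
  Ben: 2 of 5 neighbours < 4, not yet.
  Dee: 2 of 6 neighbours < 6, not yet.
  Eli: 3 of 6 neighbours ≥ 2, becomes infected.
  Jo: 1 of 3 neighbours ≥ 1, becomes infected.
  Kai: 2 of 5 neighbours ≥ 2, becomes infected.
  Pia: 2 of 5 neighbours < 3, not yet.
Round 4 — checking thresholds:
  Ben: 3 of 5 neighbours < 4, not yet.
  Dee: 4 of 6 neighbours < 6, not yet.
  Pia: 3 of 5 neighbours ≥ 3, becomes infected.
Round 5 — checking thresholds:
  Ben: 4 of 5 neighbours ≥ 4, becomes infected.
  Dee: 5 of 6 neighbours < 6, not yet.
Round 6 — checking thresholds:
  Dee: 6 of 6 neighbours ≥ 6, becomes infected.
Round 7 — no new infections; cascade stops.

6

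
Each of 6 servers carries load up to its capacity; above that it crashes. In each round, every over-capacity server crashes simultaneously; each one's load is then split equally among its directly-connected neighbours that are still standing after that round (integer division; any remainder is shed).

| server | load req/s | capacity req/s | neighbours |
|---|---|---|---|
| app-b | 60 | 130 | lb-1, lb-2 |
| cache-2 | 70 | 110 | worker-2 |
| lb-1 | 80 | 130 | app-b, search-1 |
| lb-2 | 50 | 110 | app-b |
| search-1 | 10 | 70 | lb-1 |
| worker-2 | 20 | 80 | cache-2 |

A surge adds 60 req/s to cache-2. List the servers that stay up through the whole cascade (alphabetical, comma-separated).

Round 1 — cache-2 at 130 > 110. cache-2 crashes.
  cache-2 sheds 130 req/s to worker-2: 130 each.
    worker-2: 20+130 = 150 > 80
Round 2 — worker-2 crashes.
  worker-2 sheds 150 req/s: no online neighbours, lost.
No further crashes.

app-b, lb-1, lb-2, search-1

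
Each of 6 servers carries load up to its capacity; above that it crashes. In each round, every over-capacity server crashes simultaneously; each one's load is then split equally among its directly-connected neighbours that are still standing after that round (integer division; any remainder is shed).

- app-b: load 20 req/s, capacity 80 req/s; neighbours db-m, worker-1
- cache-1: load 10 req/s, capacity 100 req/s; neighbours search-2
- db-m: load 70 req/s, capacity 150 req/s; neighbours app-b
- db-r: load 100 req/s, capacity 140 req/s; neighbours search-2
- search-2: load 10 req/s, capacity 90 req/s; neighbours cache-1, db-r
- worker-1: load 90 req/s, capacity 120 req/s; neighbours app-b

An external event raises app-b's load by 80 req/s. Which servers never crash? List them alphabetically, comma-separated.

Round 1 — app-b at 100 > 80. app-b crashes.
  app-b sheds 100 req/s to db-m, worker-1: 50 each.
    db-m: 70+50 = 120 ≤ 150
    worker-1: 90+50 = 140 > 120
Round 2 — worker-1 crashes.
  worker-1 sheds 140 req/s: no online neighbours, lost.
No further crashes.

cache-1, db-m, db-r, search-2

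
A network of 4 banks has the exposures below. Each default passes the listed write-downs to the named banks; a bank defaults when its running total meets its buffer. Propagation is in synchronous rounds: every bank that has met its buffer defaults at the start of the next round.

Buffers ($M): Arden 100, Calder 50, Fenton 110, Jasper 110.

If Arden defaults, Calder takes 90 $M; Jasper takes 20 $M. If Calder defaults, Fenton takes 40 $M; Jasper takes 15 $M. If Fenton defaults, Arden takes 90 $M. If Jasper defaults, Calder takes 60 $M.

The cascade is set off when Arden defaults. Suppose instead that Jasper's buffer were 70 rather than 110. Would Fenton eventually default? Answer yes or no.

With Jasper's buffer at 70:
Round 1 — Arden defaults (initial).
  Calder: +90 → 90 ≥ 50
  Jasper: +20 → 20 < 70
Round 2 — Calder defaults.
  Fenton: +40 → 40 < 110
  Jasper: +15 → 35 < 70
No further defaults.

no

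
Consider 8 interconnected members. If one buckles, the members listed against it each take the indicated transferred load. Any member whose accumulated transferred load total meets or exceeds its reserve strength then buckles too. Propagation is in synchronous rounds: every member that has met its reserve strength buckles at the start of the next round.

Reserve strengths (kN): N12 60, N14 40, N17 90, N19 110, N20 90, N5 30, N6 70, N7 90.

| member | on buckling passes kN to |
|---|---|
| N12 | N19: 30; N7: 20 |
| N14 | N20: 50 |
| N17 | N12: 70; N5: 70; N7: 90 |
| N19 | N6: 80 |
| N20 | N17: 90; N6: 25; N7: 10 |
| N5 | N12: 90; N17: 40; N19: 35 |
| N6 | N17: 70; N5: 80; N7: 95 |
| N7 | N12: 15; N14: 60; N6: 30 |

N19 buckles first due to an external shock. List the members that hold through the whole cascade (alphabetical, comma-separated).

Round 1 — N19 buckles (initial).
  N6: +80 → 80 ≥ 70
Round 2 — N6 buckles.
  N17: +70 → 70 < 90
  N5: +80 → 80 ≥ 30
  N7: +95 → 95 ≥ 90
Round 3 — N5, N7 buckle.
  N12: +90+15 → 105 ≥ 60
  N14: +60 → 60 ≥ 40
  N17: +40 → 110 ≥ 90
Round 4 — N12, N14, N17 buckle.
  N20: +50 → 50 < 90
No further bucklings.

N20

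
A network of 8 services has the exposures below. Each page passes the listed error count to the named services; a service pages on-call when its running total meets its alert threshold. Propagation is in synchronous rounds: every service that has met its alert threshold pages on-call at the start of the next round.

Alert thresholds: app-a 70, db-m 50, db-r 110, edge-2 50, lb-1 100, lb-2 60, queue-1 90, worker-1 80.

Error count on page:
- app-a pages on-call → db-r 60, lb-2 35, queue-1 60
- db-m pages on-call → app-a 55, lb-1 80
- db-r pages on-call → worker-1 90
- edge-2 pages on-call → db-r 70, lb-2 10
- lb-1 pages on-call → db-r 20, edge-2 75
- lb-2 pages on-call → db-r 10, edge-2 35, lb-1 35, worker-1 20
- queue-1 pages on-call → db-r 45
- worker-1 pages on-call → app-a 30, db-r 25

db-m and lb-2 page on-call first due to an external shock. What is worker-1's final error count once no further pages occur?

20

Round 1 — db-m, lb-2 page on-call (initial).
  app-a: +55 → 55 < 70
  db-r: +10 → 10 < 110
  edge-2: +35 → 35 < 50
  lb-1: +80+35 → 115 ≥ 100
  worker-1: +20 → 20 < 80
Round 2 — lb-1 pages on-call.
  db-r: +20 → 30 < 110
  edge-2: +75 → 110 ≥ 50
Round 3 — edge-2 pages on-call.
  db-r: +70 → 100 < 110
No further pages.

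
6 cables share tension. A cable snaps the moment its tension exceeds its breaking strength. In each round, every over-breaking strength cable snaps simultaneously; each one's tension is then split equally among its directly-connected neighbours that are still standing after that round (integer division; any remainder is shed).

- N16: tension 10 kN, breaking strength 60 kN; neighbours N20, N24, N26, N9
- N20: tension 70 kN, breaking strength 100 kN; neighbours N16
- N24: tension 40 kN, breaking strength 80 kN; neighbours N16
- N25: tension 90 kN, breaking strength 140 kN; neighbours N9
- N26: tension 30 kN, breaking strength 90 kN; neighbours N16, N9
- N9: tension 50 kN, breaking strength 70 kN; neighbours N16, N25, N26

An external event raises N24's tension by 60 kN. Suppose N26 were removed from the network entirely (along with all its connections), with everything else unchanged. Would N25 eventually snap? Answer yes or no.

yes

With N26 removed:
Round 1 — N24 at 100 > 80. N24 snaps.
  N24 sheds 100 kN to N16: 100 each.
    N16: 10+100 = 110 > 60
Round 2 — N16 snaps.
  N16 sheds 110 kN to N20, N9: 55 each.
    N20: 70+55 = 125 > 100
    N9: 50+55 = 105 > 70
Round 3 — N20, N9 snap.
  N20 sheds 125 kN: no online neighbours, lost.
  N9 sheds 105 kN to N25: 105 each.
    N25: 90+105 = 195 > 140
Round 4 — N25 snaps.
  N25 sheds 195 kN: no online neighbours, lost.
No further breaks.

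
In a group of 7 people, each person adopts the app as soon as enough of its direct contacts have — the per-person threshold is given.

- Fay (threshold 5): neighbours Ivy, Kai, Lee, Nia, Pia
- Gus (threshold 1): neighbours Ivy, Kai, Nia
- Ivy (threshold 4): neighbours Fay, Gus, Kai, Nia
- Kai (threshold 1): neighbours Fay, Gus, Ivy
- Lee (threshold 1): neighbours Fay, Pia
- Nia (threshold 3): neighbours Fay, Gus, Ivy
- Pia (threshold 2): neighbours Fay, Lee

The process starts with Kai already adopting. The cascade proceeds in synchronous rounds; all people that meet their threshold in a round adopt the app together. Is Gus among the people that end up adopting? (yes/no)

Round 1 — Kai adopts the app (initial).
Round 2 — checking thresholds:
  Fay: 1 of 5 neighbours < 5, not yet.
  Gus: 1 of 3 neighbours ≥ 1, adopts the app.
  Ivy: 1 of 4 neighbours < 4, not yet.
Round 3 — no new adoptions; cascade stops.

yes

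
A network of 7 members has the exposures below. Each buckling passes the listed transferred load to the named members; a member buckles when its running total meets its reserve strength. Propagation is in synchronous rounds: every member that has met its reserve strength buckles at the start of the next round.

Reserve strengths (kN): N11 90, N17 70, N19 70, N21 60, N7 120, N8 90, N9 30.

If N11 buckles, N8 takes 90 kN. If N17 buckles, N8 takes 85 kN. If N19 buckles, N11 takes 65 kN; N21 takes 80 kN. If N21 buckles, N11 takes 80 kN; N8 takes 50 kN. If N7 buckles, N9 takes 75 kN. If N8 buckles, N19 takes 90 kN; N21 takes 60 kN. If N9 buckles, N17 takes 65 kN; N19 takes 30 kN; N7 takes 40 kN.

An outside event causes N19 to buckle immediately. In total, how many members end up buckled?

4

Round 1 — N19 buckles (initial).
  N11: +65 → 65 < 90
  N21: +80 → 80 ≥ 60
Round 2 — N21 buckles.
  N11: +80 → 145 ≥ 90
  N8: +50 → 50 < 90
Round 3 — N11 buckles.
  N8: +90 → 140 ≥ 90
Round 4 — N8 buckles.
No further bucklings.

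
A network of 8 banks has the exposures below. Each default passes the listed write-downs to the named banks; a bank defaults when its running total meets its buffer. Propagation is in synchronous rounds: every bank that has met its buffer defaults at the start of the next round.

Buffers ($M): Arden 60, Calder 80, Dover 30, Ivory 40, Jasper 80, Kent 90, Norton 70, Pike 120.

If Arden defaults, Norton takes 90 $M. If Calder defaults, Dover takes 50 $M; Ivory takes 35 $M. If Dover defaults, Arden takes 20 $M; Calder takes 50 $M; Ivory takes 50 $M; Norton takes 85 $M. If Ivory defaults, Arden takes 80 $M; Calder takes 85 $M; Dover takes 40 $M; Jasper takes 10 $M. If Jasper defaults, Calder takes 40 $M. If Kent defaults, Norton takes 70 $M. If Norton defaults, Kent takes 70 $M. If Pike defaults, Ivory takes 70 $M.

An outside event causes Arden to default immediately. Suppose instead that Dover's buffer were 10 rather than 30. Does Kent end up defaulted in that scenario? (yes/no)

With Dover's buffer at 10:
Round 1 — Arden defaults (initial).
  Norton: +90 → 90 ≥ 70
Round 2 — Norton defaults.
  Kent: +70 → 70 < 90
No further defaults.

no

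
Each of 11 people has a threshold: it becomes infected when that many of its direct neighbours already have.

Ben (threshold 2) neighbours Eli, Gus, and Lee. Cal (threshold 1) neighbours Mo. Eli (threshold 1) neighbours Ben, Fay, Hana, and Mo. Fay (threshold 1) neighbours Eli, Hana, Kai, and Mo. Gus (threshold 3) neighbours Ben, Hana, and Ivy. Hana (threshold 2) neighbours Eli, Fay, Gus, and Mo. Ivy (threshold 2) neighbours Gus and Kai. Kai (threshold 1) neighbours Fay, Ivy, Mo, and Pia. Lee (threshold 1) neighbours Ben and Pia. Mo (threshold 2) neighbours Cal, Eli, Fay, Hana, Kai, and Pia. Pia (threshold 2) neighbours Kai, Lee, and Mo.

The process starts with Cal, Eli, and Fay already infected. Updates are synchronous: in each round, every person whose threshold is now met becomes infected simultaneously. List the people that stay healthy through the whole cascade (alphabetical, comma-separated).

Round 1 — Cal, Eli, Fay become infected (initial).
Round 2 — checking thresholds:
  Ben: 1 of 3 neighbours < 2, holds.
  Hana: 2 of 4 neighbours ≥ 2, becomes infected.
  Kai: 1 of 4 neighbours ≥ 1, becomes infected.
  Mo: 3 of 6 neighbours ≥ 2, becomes infected.
Round 3 — checking thresholds:
  Ben: 1 of 3 neighbours < 2, holds.
  Gus: 1 of 3 neighbours < 3, holds.
  Ivy: 1 of 2 neighbours < 2, holds.
  Pia: 2 of 3 neighbours ≥ 2, becomes infected.
Round 4 — checking thresholds:
  Ben: 1 of 3 neighbours < 2, holds.
  Gus: 1 of 3 neighbours < 3, holds.
  Ivy: 1 of 2 neighbours < 2, holds.
  Lee: 1 of 2 neighbours ≥ 1, becomes infected.
Round 5 — checking thresholds:
  Ben: 2 of 3 neighbours ≥ 2, becomes infected.
  Gus: 1 of 3 neighbours < 3, holds.
  Ivy: 1 of 2 neighbours < 2, holds.
Round 6 — no new infections; cascade stops.

Gus, Ivy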